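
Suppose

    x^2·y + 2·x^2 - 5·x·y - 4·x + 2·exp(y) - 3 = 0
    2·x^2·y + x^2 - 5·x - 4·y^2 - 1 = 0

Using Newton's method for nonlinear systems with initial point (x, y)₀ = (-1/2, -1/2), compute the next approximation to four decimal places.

(0.2854, 0.2616)

At (-1/2, -1/2): F = (-0.661939, 0.5000).
Jacobian J = [[2·x·y + 4·x - 5·y - 4, x^2 - 5·x + 2·exp(y)], [4·x·y + 2·x - 5, 2·x^2 - 8·y]].
At the point, J = [[-3.0000, 3.963061], [-5.0000, 4.5000]] (det J = 6.315307).
Solving J·Δ = −F gives Δ = (0.7854, 0.7616).
Then the next iterate is (x, y)₁ = (0.2854, 0.2616).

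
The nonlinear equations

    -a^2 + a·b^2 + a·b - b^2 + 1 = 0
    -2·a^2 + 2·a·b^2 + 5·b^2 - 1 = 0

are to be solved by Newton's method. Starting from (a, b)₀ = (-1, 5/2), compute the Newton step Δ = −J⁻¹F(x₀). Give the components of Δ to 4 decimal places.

(0.1510, -1.2161)

At (-1, 5/2): F = (-15.0000, 15.7500).
Jacobian J = [[-2·a + b^2 + b, 2·a·b + a - 2·b], [-4·a + 2·b^2, 4·a·b + 10·b]].
At the point, J = [[10.7500, -11.0000], [16.5000, 15.0000]] (det J = 342.7500).
Solving J·Δ = −F gives Δ = (0.1510, -1.2161).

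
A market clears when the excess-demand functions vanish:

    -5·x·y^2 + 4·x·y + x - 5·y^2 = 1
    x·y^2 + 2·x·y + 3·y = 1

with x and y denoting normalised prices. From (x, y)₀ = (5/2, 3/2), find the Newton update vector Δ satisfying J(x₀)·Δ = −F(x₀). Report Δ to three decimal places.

(-2.238, -0.314)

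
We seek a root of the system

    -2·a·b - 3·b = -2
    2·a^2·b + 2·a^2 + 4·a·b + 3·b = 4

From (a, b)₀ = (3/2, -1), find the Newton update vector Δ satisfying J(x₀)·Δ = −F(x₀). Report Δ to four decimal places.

At (3/2, -1): F = (8.0000, -13.0000).
Jacobian J = [[-2·b, -2·a - 3], [4·a·b + 4·a + 4·b, 2·a^2 + 4·a + 3]].
At the point, J = [[2.0000, -6.0000], [-4.0000, 13.5000]] (det J = 3.0000).
Solving J·Δ = −F gives Δ = (-10.0000, -2.0000).

(-10.0000, -2.0000)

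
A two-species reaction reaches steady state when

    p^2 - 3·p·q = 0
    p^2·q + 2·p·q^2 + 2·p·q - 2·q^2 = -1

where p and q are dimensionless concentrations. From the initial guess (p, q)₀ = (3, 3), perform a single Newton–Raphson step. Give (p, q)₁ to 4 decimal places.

At (3, 3): F = (-18.0000, 82.0000).
Jacobian J = [[2·p - 3·q, -3·p], [2·p·q + 2·q^2 + 2·q, p^2 + 4·p·q + 2·p - 4·q]].
At the point, J = [[-3.0000, -9.0000], [42.0000, 39.0000]] (det J = 261.0000).
Solving J·Δ = −F gives Δ = (-0.1379, -1.9540).
Then the next iterate is (p, q)₁ = (2.8621, 1.0460).

(2.8621, 1.0460)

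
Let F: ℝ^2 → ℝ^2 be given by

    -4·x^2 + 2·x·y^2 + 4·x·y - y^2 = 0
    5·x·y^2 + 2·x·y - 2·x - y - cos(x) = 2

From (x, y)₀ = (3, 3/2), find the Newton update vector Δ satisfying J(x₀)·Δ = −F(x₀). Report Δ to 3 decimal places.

(-1.250, -0.375)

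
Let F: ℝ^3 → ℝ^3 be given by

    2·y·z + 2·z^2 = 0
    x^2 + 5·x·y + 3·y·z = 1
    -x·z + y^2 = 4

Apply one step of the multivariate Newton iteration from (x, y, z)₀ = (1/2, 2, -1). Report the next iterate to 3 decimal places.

At (1/2, 2, -1): F = (-2.000, -1.750, 0.500).
Jacobian J = [[0, 2·z, 2·y + 4·z], [2·x + 5·y, 5·x + 3·z, 3·y], [-z, 2·y, -x]].
At the point, J = [[0.000, -2.000, 0.000], [11.000, -0.500, 6.000], [1.000, 4.000, -0.500]] (det J = -23.000).
Solving J·Δ = −F gives Δ = (1.880, -1.000, -3.239).
Then the next iterate is (x, y, z)₁ = (2.380, 1.000, -4.239).

(2.380, 1.000, -4.239)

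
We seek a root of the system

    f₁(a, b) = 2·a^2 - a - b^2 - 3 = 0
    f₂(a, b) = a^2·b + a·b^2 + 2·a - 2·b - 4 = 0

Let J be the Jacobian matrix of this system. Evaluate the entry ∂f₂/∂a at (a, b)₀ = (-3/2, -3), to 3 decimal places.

20.000

∂f₂/∂a = 2·a·b + b^2 + 2.
At (-3/2, -3) this is 20.000.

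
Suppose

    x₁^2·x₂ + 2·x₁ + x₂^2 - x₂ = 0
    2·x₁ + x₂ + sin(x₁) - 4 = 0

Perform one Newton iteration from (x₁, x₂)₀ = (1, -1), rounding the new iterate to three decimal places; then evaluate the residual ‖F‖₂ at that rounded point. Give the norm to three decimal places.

3.061

At (1, -1): F = (3.000, -2.15853).
Jacobian J = [[2·x₁·x₂ + 2, x₁^2 + 2·x₂ - 1], [cos(x₁) + 2, 1]].
At the point, J = [[0.000, -2.000], [2.54030, 1.000]] (det J = 5.08060).
Solving J·Δ = −F gives Δ = (0.259, 1.500).
Then the next iterate is (x₁, x₂)₁ = (1.259, 0.500).
Re-evaluating at (1.259, 0.500): F = (3.06054, -0.03022), so ‖F‖₂ = 3.061.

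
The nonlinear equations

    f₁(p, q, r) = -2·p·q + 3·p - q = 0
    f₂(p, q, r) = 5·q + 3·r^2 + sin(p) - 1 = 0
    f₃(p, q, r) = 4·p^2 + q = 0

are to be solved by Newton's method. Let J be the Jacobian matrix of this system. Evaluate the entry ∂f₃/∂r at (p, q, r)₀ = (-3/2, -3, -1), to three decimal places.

0.000

∂f₃/∂r = 0.
At (-3/2, -3, -1) this is 0.000.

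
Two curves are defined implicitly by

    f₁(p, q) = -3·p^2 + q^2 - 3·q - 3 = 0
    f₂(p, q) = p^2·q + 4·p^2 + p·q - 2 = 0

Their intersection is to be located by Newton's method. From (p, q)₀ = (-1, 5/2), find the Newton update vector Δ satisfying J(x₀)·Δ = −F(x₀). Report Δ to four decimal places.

(0.1905, 3.0536)

At (-1, 5/2): F = (-7.2500, 2.0000).
Jacobian J = [[-6·p, 2·q - 3], [2·p·q + 8·p + q, p^2 + p]].
At the point, J = [[6.0000, 2.0000], [-10.5000, 0.0000]] (det J = 21.0000).
Solving J·Δ = −F gives Δ = (0.1905, 3.0536).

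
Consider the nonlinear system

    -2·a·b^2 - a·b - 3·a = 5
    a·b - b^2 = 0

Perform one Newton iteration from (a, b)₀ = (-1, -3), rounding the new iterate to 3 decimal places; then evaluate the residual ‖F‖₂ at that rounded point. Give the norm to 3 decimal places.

At (-1, -3): F = (13.000, -6.000).
Jacobian J = [[-2·b^2 - b - 3, -4·a·b - a], [b, a - 2·b]].
At the point, J = [[-18.000, -11.000], [-3.000, 5.000]] (det J = -123.000).
Solving J·Δ = −F gives Δ = (-0.008, 1.195).
Then the next iterate is (a, b)₁ = (-1.008, -1.805).
Re-evaluating at (-1.008, -1.805): F = (2.77274, -1.43859), so ‖F‖₂ = 3.124.

3.124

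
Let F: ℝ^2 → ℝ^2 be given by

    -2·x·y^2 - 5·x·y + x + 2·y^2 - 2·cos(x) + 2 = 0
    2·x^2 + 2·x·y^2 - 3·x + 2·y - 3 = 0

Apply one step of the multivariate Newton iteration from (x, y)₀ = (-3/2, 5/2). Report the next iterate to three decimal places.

(0.297, 2.388)

At (-3/2, 5/2): F = (50.35853, -7.750).
Jacobian J = [[-2·y^2 - 5·y + 2·sin(x) + 1, -4·x·y - 5·x + 4·y], [4·x + 2·y^2 - 3, 4·x·y + 2]].
At the point, J = [[-25.99499, 32.500], [3.500, -13.000]] (det J = 224.18487).
Solving J·Δ = −F gives Δ = (1.797, -0.112).
Then the next iterate is (x, y)₁ = (0.297, 2.388).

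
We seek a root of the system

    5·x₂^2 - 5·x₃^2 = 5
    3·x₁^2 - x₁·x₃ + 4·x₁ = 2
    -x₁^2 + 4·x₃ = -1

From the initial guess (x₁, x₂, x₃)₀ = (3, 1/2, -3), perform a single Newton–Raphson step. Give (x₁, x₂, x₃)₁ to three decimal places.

At (3, 1/2, -3): F = (-48.750, 46.000, -20.000).
Jacobian J = [[0, 10·x₂, -10·x₃], [6·x₁ - x₃ + 4, 0, -x₁], [-2·x₁, 0, 4]].
At the point, J = [[0.000, 5.000, 30.000], [25.000, 0.000, -3.000], [-6.000, 0.000, 4.000]] (det J = -410.000).
Solving J·Δ = −F gives Δ = (-1.512, -6.640, 2.732).
Then the next iterate is (x₁, x₂, x₃)₁ = (1.488, -6.140, -0.268).

(1.488, -6.140, -0.268)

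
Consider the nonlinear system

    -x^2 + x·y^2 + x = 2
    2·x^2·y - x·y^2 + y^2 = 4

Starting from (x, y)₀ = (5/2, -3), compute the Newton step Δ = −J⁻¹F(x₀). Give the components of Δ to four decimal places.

At (5/2, -3): F = (16.7500, -55.0000).
Jacobian J = [[-2·x + y^2 + 1, 2·x·y], [4·x·y - y^2, 2·x^2 - 2·x·y + 2·y]].
At the point, J = [[5.0000, -15.0000], [-39.0000, 21.5000]] (det J = -477.5000).
Solving J·Δ = −F gives Δ = (-0.9736, 0.7921).

(-0.9736, 0.7921)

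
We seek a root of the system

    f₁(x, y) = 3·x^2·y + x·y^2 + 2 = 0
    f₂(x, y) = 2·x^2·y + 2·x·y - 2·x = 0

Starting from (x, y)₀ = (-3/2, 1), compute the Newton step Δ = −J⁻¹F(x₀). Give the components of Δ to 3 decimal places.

At (-3/2, 1): F = (7.250, 4.500).
Jacobian J = [[6·x·y + y^2, 3·x^2 + 2·x·y], [4·x·y + 2·y - 2, 2·x^2 + 2·x]].
At the point, J = [[-8.000, 3.750], [-6.000, 1.500]] (det J = 10.500).
Solving J·Δ = −F gives Δ = (0.571, -0.714).

(0.571, -0.714)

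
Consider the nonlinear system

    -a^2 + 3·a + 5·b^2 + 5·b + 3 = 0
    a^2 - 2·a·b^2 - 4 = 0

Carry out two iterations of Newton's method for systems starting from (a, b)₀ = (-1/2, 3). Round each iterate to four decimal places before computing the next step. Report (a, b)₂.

(-1.4794, 0.6356)

At (-1/2, 3): F = (61.2500, 5.2500).
Jacobian J = [[-2·a + 3, 10·b + 5], [2·a - 2·b^2, -4·a·b]].
At the point, J = [[4.0000, 35.0000], [-19.0000, 6.0000]] (det J = 689.0000).
Solving J·Δ = −F gives Δ = (-0.2667, -1.7195).
Then the next iterate is (a, b)₁ = (-0.7667, 1.2805).
Round to (-0.7667, 1.2805) and repeat: F = (14.712972, -0.897885), J = [[4.5334, 17.8050], [-4.812760, 3.927037]].
Δ = (-0.7127, -0.6449), so (a, b)₂ = (-1.4794, 0.6356).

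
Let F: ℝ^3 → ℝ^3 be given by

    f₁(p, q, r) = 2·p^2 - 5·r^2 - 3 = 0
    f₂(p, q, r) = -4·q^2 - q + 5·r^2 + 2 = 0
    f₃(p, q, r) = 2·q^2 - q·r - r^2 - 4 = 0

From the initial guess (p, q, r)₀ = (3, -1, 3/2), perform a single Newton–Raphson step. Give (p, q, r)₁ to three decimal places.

(2.010, -1.303, 0.958)

At (3, -1, 3/2): F = (3.750, 10.250, -2.750).
Jacobian J = [[4·p, 0, -10·r], [0, -8·q - 1, 10·r], [0, 4·q - r, -q - 2·r]].
At the point, J = [[12.000, 0.000, -15.000], [0.000, 7.000, 15.000], [0.000, -5.500, -2.000]] (det J = 822.000).
Solving J·Δ = −F gives Δ = (-0.990, -0.303, -0.542).
Then the next iterate is (p, q, r)₁ = (2.010, -1.303, 0.958).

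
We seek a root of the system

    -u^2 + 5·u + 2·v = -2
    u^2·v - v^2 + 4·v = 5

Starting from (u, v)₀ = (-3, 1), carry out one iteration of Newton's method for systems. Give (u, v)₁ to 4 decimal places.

(-1.2406, 1.3233)

At (-3, 1): F = (-20.0000, 7.0000).
Jacobian J = [[-2·u + 5, 2], [2·u·v, u^2 - 2·v + 4]].
At the point, J = [[11.0000, 2.0000], [-6.0000, 11.0000]] (det J = 133.0000).
Solving J·Δ = −F gives Δ = (1.7594, 0.3233).
Then the next iterate is (u, v)₁ = (-1.2406, 1.3233).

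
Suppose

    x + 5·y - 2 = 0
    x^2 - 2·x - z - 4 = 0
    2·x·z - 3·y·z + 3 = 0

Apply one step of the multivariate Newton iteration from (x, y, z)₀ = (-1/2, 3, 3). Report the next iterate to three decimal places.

(-1.902, 0.780, 1.456)

At (-1/2, 3, 3): F = (12.500, -5.750, -27.000).
Jacobian J = [[1, 5, 0], [2·x - 2, 0, -1], [2·z, -3·z, 2·x - 3·y]].
At the point, J = [[1.000, 5.000, 0.000], [-3.000, 0.000, -1.000], [6.000, -9.000, -10.000]] (det J = -189.000).
Solving J·Δ = −F gives Δ = (-1.402, -2.220, -1.544).
Then the next iterate is (x, y, z)₁ = (-1.902, 0.780, 1.456).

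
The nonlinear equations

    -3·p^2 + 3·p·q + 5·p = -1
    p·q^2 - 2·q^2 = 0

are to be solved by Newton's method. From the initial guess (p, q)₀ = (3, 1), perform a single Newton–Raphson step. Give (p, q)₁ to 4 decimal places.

(2.5517, 0.7241)

At (3, 1): F = (-2.0000, 1.0000).
Jacobian J = [[-6·p + 3·q + 5, 3·p], [q^2, 2·p·q - 4·q]].
At the point, J = [[-10.0000, 9.0000], [1.0000, 2.0000]] (det J = -29.0000).
Solving J·Δ = −F gives Δ = (-0.4483, -0.2759).
Then the next iterate is (p, q)₁ = (2.5517, 0.7241).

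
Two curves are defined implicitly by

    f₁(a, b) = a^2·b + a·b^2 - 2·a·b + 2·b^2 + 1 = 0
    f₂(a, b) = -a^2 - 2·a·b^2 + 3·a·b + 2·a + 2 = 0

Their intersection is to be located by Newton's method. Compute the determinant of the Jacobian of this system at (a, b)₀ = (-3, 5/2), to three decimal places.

J = [[2·a·b + b^2 - 2·b, a^2 + 2·a·b - 2·a + 4·b], [-2·a - 2·b^2 + 3·b + 2, -4·a·b + 3·a]].
At the point, J = [[-13.750, 10.000], [3.000, 21.000]].
det J = -318.750.

-318.750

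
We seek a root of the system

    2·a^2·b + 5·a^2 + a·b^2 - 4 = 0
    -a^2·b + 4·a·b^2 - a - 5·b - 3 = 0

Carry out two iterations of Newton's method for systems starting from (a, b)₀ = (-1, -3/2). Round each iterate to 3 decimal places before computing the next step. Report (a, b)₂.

(-1.310, -0.947)

At (-1, -3/2): F = (-4.250, -2.000).
Jacobian J = [[4·a·b + 10·a + b^2, 2·a^2 + 2·a·b], [-2·a·b + 4·b^2 - 1, -a^2 + 8·a·b - 5]].
At the point, J = [[-1.750, 5.000], [5.000, 6.000]] (det J = -35.500).
Solving J·Δ = −F gives Δ = (-0.437, 0.697).
Then the next iterate is (a, b)₁ = (-1.437, -0.803).
Round to (-1.437, -0.803) and repeat: F = (2.08191, 0.40381), J = [[-9.10955, 6.43776], [-0.72859, 2.16632]].
Δ = (0.127, -0.144), so (a, b)₂ = (-1.310, -0.947).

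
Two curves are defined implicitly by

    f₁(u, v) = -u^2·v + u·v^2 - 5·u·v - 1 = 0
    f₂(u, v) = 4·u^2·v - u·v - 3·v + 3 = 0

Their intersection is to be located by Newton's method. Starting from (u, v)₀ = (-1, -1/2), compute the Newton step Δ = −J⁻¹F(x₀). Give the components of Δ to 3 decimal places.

(-0.868, 0.954)

At (-1, -1/2): F = (-3.250, 2.000).
Jacobian J = [[-2·u·v + v^2 - 5·v, -u^2 + 2·u·v - 5·u], [8·u·v - v, 4·u^2 - u - 3]].
At the point, J = [[1.750, 5.000], [4.500, 2.000]] (det J = -19.000).
Solving J·Δ = −F gives Δ = (-0.868, 0.954).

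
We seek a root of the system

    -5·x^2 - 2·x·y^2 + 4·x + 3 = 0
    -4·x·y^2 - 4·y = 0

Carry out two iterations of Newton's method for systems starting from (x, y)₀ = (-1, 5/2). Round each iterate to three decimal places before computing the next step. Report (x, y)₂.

(-0.763, 1.473)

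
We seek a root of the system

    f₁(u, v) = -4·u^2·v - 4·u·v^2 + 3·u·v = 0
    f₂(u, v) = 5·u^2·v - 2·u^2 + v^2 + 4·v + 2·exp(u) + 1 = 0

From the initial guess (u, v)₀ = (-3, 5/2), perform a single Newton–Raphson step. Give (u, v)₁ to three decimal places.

At (-3, 5/2): F = (-37.500, 111.84957).
Jacobian J = [[-8·u·v - 4·v^2 + 3·v, -4·u^2 - 8·u·v + 3·u], [10·u·v - 4·u + 2·exp(u), 5·u^2 + 2·v + 4]].
At the point, J = [[42.500, 15.000], [-62.90043, 54.000]] (det J = 3238.50639).
Solving J·Δ = −F gives Δ = (1.143, -0.739).
Then the next iterate is (u, v)₁ = (-1.857, 1.761).

(-1.857, 1.761)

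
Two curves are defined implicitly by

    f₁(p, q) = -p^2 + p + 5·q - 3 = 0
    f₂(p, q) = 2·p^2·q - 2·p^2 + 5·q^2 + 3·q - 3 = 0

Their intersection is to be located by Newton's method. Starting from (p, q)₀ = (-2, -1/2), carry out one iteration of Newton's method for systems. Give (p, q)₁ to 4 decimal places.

(-1.7583, 1.5583)

At (-2, -1/2): F = (-11.5000, -15.2500).
Jacobian J = [[-2·p + 1, 5], [4·p·q - 4·p, 2·p^2 + 10·q + 3]].
At the point, J = [[5.0000, 5.0000], [12.0000, 6.0000]] (det J = -30.0000).
Solving J·Δ = −F gives Δ = (0.2417, 2.0583).
Then the next iterate is (p, q)₁ = (-1.7583, 1.5583).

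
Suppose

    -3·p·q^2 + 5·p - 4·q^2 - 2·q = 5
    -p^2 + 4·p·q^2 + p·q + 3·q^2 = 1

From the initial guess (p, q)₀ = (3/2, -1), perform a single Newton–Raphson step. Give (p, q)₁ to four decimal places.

(1.5682, -0.7424)

At (3/2, -1): F = (-4.0000, 4.2500).
Jacobian J = [[-3·q^2 + 5, -6·p·q - 8·q - 2], [-2·p + 4·q^2 + q, 8·p·q + p + 6·q]].
At the point, J = [[2.0000, 15.0000], [0.0000, -16.5000]] (det J = -33.0000).
Solving J·Δ = −F gives Δ = (0.0682, 0.2576).
Then the next iterate is (p, q)₁ = (1.5682, -0.7424).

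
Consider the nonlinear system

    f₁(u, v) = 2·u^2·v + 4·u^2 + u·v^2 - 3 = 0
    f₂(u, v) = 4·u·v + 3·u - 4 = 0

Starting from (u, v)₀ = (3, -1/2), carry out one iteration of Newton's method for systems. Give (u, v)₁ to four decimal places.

At (3, -1/2): F = (24.7500, -1.0000).
Jacobian J = [[4·u·v + 8·u + v^2, 2·u^2 + 2·u·v], [4·v + 3, 4·u]].
At the point, J = [[18.2500, 15.0000], [1.0000, 12.0000]] (det J = 204.0000).
Solving J·Δ = −F gives Δ = (-1.5294, 0.2108).
Then the next iterate is (u, v)₁ = (1.4706, -0.2892).

(1.4706, -0.2892)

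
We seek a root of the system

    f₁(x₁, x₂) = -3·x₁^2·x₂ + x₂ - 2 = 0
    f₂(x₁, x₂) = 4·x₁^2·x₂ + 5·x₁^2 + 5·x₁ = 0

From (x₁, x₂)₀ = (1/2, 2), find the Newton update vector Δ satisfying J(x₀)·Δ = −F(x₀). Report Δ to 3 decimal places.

(-0.280, -0.714)

At (1/2, 2): F = (-1.500, 5.750).
Jacobian J = [[-6·x₁·x₂, -3·x₁^2 + 1], [8·x₁·x₂ + 10·x₁ + 5, 4·x₁^2]].
At the point, J = [[-6.000, 0.250], [18.000, 1.000]] (det J = -10.500).
Solving J·Δ = −F gives Δ = (-0.280, -0.714).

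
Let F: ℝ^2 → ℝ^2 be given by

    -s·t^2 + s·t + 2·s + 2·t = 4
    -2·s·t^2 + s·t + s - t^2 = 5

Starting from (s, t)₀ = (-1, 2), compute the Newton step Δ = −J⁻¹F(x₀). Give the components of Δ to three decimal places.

At (-1, 2): F = (0.000, -4.000).
Jacobian J = [[-t^2 + t + 2, -2·s·t + s + 2], [-2·t^2 + t + 1, -4·s·t + s - 2·t]].
At the point, J = [[0.000, 5.000], [-5.000, 3.000]] (det J = 25.000).
Solving J·Δ = −F gives Δ = (-0.800, 0.000).

(-0.800, 0.000)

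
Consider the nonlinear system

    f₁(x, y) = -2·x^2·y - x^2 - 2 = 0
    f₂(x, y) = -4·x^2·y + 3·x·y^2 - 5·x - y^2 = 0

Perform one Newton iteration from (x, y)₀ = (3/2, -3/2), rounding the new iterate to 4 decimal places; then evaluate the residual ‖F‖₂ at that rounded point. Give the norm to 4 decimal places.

6.0347

At (3/2, -3/2): F = (2.5000, 13.8750).
Jacobian J = [[-4·x·y - 2·x, -2·x^2], [-8·x·y + 3·y^2 - 5, -4·x^2 + 6·x·y - 2·y]].
At the point, J = [[6.0000, -4.5000], [19.7500, -19.5000]] (det J = -28.1250).
Solving J·Δ = −F gives Δ = (0.4867, 1.2044).
Then the next iterate is (x, y)₁ = (1.9867, -0.2956).
Re-evaluating at (1.9867, -0.2956): F = (-3.613524, -4.833184), so ‖F‖₂ = 6.0347.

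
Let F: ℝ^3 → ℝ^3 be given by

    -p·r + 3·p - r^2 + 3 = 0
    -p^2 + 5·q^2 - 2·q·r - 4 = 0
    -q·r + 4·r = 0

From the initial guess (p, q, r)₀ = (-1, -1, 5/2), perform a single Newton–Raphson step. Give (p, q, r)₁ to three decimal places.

(-30.167, -5.167, -2.083)

At (-1, -1, 5/2): F = (-3.750, 5.000, 12.500).
Jacobian J = [[-r + 3, 0, -p - 2·r], [-2·p, 10·q - 2·r, -2·q], [0, -r, -q + 4]].
At the point, J = [[0.500, 0.000, -4.000], [2.000, -15.000, 2.000], [0.000, -2.500, 5.000]] (det J = -15.000).
Solving J·Δ = −F gives Δ = (-29.167, -4.167, -4.583).
Then the next iterate is (p, q, r)₁ = (-30.167, -5.167, -2.083).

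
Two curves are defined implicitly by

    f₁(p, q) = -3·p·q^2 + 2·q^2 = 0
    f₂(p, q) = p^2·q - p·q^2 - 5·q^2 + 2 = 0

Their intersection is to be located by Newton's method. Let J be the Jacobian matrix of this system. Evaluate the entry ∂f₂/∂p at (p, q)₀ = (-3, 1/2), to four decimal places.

∂f₂/∂p = 2·p·q - q^2.
At (-3, 1/2) this is -3.2500.

-3.2500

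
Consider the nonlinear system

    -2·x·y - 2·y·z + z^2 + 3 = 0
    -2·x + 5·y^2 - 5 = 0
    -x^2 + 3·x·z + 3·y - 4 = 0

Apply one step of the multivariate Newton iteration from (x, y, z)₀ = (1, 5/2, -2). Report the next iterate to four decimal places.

(0.6739, 1.5039, -0.7069)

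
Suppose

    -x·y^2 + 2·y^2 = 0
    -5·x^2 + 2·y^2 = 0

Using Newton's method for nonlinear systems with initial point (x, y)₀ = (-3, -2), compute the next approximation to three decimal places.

At (-3, -2): F = (20.000, -37.000).
Jacobian J = [[-y^2, -2·x·y + 4·y], [-10·x, 4·y]].
At the point, J = [[-4.000, -20.000], [30.000, -8.000]] (det J = 632.000).
Solving J·Δ = −F gives Δ = (1.424, 0.715).
Then the next iterate is (x, y)₁ = (-1.576, -1.285).

(-1.576, -1.285)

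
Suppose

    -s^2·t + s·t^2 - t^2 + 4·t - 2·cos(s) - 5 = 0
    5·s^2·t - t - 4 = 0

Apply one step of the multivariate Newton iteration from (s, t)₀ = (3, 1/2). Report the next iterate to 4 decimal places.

At (3, 1/2): F = (-5.020015, 18.0000).
Jacobian J = [[-2·s·t + t^2 + 2·sin(s), -s^2 + 2·s·t - 2·t + 4], [10·s·t, 5·s^2 - 1]].
At the point, J = [[-2.467760, -3.0000], [15.0000, 44.0000]] (det J = -63.581439).
Solving J·Δ = −F gives Δ = (-2.6247, 0.4857).
Then the next iterate is (s, t)₁ = (0.3753, 0.9857).

(0.3753, 0.9857)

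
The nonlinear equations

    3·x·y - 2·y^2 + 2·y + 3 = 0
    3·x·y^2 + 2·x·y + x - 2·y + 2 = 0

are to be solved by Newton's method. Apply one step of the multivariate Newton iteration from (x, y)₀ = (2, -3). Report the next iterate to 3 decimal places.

At (2, -3): F = (-39.000, 52.000).
Jacobian J = [[3·y, 3·x - 4·y + 2], [3·y^2 + 2·y + 1, 6·x·y + 2·x - 2]].
At the point, J = [[-9.000, 20.000], [22.000, -34.000]] (det J = -134.000).
Solving J·Δ = −F gives Δ = (2.134, 2.910).
Then the next iterate is (x, y)₁ = (4.134, -0.090).

(4.134, -0.090)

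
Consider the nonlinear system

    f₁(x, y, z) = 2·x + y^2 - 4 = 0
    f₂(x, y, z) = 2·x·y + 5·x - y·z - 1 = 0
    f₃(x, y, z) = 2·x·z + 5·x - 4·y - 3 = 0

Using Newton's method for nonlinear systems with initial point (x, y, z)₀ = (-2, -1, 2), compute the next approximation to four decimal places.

At (-2, -1, 2): F = (-7.0000, -5.0000, -17.0000).
Jacobian J = [[2, 2·y, 0], [2·y + 5, 2·x - z, -y], [2·z + 5, -4, 2·x]].
At the point, J = [[2.0000, -2.0000, 0.0000], [3.0000, -6.0000, 1.0000], [9.0000, -4.0000, -4.0000]] (det J = 14.0000).
Solving J·Δ = −F gives Δ = (8.7143, 5.2143, 10.1429).
Then the next iterate is (x, y, z)₁ = (6.7143, 4.2143, 12.1429).

(6.7143, 4.2143, 12.1429)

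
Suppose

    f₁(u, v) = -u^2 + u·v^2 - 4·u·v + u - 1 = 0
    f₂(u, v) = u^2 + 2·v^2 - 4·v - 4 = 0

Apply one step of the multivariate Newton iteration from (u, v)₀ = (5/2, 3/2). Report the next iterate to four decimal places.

At (5/2, 3/2): F = (-14.1250, 0.7500).
Jacobian J = [[-2·u + v^2 - 4·v + 1, 2·u·v - 4·u], [2·u, 4·v - 4]].
At the point, J = [[-7.7500, -2.5000], [5.0000, 2.0000]] (det J = -3.0000).
Solving J·Δ = −F gives Δ = (-8.7917, 21.6042).
Then the next iterate is (u, v)₁ = (-6.2917, 23.1042).

(-6.2917, 23.1042)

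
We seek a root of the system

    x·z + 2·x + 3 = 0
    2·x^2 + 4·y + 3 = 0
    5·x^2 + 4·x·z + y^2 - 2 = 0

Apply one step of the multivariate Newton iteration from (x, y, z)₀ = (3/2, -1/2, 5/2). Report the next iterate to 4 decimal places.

(3.0441, -4.1912, -8.6324)

At (3/2, -1/2, 5/2): F = (9.7500, 5.5000, 24.5000).
Jacobian J = [[z + 2, 0, x], [4·x, 4, 0], [10·x + 4·z, 2·y, 4·x]].
At the point, J = [[4.5000, 0.0000, 1.5000], [6.0000, 4.0000, 0.0000], [25.0000, -1.0000, 6.0000]] (det J = -51.0000).
Solving J·Δ = −F gives Δ = (1.5441, -3.6912, -11.1324).
Then the next iterate is (x, y, z)₁ = (3.0441, -4.1912, -8.6324).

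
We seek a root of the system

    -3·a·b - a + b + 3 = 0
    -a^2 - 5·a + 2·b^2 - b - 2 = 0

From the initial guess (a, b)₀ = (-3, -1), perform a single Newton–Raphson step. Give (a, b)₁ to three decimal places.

(-5.500, -0.100)

At (-3, -1): F = (-4.000, 7.000).
Jacobian J = [[-3·b - 1, -3·a + 1], [-2·a - 5, 4·b - 1]].
At the point, J = [[2.000, 10.000], [1.000, -5.000]] (det J = -20.000).
Solving J·Δ = −F gives Δ = (-2.500, 0.900).
Then the next iterate is (a, b)₁ = (-5.500, -0.100).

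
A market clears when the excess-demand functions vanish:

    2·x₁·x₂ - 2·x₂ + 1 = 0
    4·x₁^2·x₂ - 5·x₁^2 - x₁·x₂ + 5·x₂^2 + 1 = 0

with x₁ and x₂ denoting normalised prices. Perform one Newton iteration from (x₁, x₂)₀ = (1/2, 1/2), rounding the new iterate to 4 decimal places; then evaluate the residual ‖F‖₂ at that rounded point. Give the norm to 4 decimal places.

16.8542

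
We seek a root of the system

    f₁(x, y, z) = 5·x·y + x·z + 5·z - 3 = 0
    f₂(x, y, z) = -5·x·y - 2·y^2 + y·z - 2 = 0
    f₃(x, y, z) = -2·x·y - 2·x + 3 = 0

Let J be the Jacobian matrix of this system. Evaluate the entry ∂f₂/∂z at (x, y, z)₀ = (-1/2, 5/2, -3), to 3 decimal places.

∂f₂/∂z = y.
At (-1/2, 5/2, -3) this is 2.500.

2.500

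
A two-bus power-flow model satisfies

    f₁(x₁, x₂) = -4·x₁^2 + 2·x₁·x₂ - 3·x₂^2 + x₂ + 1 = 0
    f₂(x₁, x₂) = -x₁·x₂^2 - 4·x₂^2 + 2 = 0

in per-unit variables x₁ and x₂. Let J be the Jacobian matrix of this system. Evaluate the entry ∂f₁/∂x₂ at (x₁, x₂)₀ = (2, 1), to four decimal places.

-1.0000

∂f₁/∂x₂ = 2·x₁ - 6·x₂ + 1.
At (2, 1) this is -1.0000.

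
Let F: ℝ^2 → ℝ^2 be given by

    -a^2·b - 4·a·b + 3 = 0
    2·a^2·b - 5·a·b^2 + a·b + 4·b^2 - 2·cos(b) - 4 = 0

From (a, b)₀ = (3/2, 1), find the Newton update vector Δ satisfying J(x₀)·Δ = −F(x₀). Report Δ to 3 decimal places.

At (3/2, 1): F = (-5.250, -2.58060).
Jacobian J = [[-2·a·b - 4·b, -a^2 - 4·a], [4·a·b - 5·b^2 + b, 2·a^2 - 10·a·b + a + 8·b + 2·sin(b)]].
At the point, J = [[-7.000, -8.250], [2.000, 0.68294]] (det J = 11.71941).
Solving J·Δ = −F gives Δ = (2.123, -2.437).

(2.123, -2.437)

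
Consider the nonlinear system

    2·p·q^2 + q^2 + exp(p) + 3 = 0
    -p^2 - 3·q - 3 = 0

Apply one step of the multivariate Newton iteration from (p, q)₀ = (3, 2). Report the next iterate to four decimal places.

(-1.1883, 4.3766)

At (3, 2): F = (51.085537, -18.0000).
Jacobian J = [[2·q^2 + exp(p), 4·p·q + 2·q], [-2·p, -3]].
At the point, J = [[28.085537, 28.0000], [-6.0000, -3.0000]] (det J = 83.743389).
Solving J·Δ = −F gives Δ = (-4.1883, 2.3766).
Then the next iterate is (p, q)₁ = (-1.1883, 4.3766).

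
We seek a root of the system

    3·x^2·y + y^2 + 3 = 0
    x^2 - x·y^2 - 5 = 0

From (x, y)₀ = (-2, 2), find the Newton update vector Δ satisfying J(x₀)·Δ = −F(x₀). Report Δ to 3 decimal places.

At (-2, 2): F = (31.000, 7.000).
Jacobian J = [[6·x·y, 3·x^2 + 2·y], [2·x - y^2, -2·x·y]].
At the point, J = [[-24.000, 16.000], [-8.000, 8.000]] (det J = -64.000).
Solving J·Δ = −F gives Δ = (2.125, 1.250).

(2.125, 1.250)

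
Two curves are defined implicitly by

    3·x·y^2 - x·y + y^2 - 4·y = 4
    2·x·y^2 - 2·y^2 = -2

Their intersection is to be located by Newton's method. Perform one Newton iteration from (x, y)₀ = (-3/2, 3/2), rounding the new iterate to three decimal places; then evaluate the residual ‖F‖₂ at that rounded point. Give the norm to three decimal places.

77.326

At (-3/2, 3/2): F = (-15.625, -9.250).
Jacobian J = [[3·y^2 - y, 6·x·y - x + 2·y - 4], [2·y^2, 4·x·y - 4·y]].
At the point, J = [[5.250, -13.000], [4.500, -15.000]] (det J = -20.250).
Solving J·Δ = −F gives Δ = (5.636, 1.074).
Then the next iterate is (x, y)₁ = (4.136, 2.574).
Re-evaluating at (4.136, 2.574): F = (63.89232, 43.55499), so ‖F‖₂ = 77.326.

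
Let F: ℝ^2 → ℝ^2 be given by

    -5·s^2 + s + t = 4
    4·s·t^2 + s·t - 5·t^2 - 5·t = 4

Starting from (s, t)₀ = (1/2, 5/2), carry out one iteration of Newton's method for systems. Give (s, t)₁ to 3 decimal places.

(-1.042, -1.418)

At (1/2, 5/2): F = (-2.250, -34.000).
Jacobian J = [[-10·s + 1, 1], [4·t^2 + t, 8·s·t + s - 10·t - 5]].
At the point, J = [[-4.000, 1.000], [27.500, -19.500]] (det J = 50.500).
Solving J·Δ = −F gives Δ = (-1.542, -3.918).
Then the next iterate is (s, t)₁ = (-1.042, -1.418).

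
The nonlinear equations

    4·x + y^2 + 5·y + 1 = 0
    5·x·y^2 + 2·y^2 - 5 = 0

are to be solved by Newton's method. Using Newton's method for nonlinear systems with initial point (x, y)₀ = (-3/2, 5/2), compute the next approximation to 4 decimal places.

At (-3/2, 5/2): F = (13.7500, -39.3750).
Jacobian J = [[4, 2·y + 5], [5·y^2, 10·x·y + 4·y]].
At the point, J = [[4.0000, 10.0000], [31.2500, -27.5000]] (det J = -422.5000).
Solving J·Δ = −F gives Δ = (0.0370, -1.3898).
Then the next iterate is (x, y)₁ = (-1.4630, 1.1102).

(-1.4630, 1.1102)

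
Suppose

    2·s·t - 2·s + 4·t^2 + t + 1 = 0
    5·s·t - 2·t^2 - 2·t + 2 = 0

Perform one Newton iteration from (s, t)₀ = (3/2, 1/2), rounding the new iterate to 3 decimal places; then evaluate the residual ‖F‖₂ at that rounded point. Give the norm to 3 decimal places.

At (3/2, 1/2): F = (1.000, 4.250).
Jacobian J = [[2·t - 2, 2·s + 8·t + 1], [5·t, 5·s - 4·t - 2]].
At the point, J = [[-1.000, 8.000], [2.500, 3.500]] (det J = -23.500).
Solving J·Δ = −F gives Δ = (-1.298, -0.287).
Then the next iterate is (s, t)₁ = (0.202, 0.213).
Re-evaluating at (0.202, 0.213): F = (1.07653, 1.69839), so ‖F‖₂ = 2.011.

2.011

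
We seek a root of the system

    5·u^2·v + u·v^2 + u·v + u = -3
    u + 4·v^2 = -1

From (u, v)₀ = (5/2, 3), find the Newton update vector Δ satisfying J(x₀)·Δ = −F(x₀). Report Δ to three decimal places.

At (5/2, 3): F = (129.250, 39.500).
Jacobian J = [[10·u·v + v^2 + v + 1, 5·u^2 + 2·u·v + u], [1, 8·v]].
At the point, J = [[88.000, 48.750], [1.000, 24.000]] (det J = 2063.250).
Solving J·Δ = −F gives Δ = (-0.570, -1.622).

(-0.570, -1.622)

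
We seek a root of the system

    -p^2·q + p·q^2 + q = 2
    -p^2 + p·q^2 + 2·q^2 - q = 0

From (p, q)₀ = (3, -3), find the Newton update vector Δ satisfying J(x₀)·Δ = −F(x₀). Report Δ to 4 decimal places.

At (3, -3): F = (49.0000, 39.0000).
Jacobian J = [[-2·p·q + q^2, -p^2 + 2·p·q + 1], [-2·p + q^2, 2·p·q + 4·q - 1]].
At the point, J = [[27.0000, -26.0000], [3.0000, -31.0000]] (det J = -759.0000).
Solving J·Δ = −F gives Δ = (-0.6653, 1.1937).

(-0.6653, 1.1937)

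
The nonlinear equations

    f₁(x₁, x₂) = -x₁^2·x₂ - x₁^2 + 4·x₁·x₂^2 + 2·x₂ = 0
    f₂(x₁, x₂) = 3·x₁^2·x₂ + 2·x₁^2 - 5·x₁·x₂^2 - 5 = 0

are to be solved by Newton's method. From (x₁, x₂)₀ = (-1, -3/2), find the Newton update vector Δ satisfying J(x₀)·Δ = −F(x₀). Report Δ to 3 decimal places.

At (-1, -3/2): F = (-11.500, 3.750).
Jacobian J = [[-2·x₁·x₂ - 2·x₁ + 4·x₂^2, -x₁^2 + 8·x₁·x₂ + 2], [6·x₁·x₂ + 4·x₁ - 5·x₂^2, 3·x₁^2 - 10·x₁·x₂]].
At the point, J = [[8.000, 13.000], [-6.250, -12.000]] (det J = -14.750).
Solving J·Δ = −F gives Δ = (6.051, -2.839).

(6.051, -2.839)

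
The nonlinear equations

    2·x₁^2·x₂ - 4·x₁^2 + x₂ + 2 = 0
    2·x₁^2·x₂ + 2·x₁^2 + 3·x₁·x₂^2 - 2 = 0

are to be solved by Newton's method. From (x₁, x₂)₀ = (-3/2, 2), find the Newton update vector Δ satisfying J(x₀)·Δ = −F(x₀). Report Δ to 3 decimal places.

(0.553, -0.727)

At (-3/2, 2): F = (4.000, -6.500).
Jacobian J = [[4·x₁·x₂ - 8·x₁, 2·x₁^2 + 1], [4·x₁·x₂ + 4·x₁ + 3·x₂^2, 2·x₁^2 + 6·x₁·x₂]].
At the point, J = [[0.000, 5.500], [-6.000, -13.500]] (det J = 33.000).
Solving J·Δ = −F gives Δ = (0.553, -0.727).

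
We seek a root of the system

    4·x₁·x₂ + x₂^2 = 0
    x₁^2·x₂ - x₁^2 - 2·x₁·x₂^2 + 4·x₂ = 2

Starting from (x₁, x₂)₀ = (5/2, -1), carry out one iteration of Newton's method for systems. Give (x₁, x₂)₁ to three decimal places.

At (5/2, -1): F = (-9.000, -23.500).
Jacobian J = [[4·x₂, 4·x₁ + 2·x₂], [2·x₁·x₂ - 2·x₁ - 2·x₂^2, x₁^2 - 4·x₁·x₂ + 4]].
At the point, J = [[-4.000, 8.000], [-12.000, 20.250]] (det J = 15.000).
Solving J·Δ = −F gives Δ = (-0.383, 0.933).
Then the next iterate is (x₁, x₂)₁ = (2.117, -0.067).

(2.117, -0.067)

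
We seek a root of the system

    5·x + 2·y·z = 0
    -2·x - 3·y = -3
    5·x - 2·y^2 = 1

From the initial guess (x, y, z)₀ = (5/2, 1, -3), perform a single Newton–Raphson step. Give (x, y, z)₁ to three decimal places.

At (5/2, 1, -3): F = (6.500, -5.000, 9.500).
Jacobian J = [[5, 2·z, 2·y], [-2, -3, 0], [5, -4·y, 0]].
At the point, J = [[5.000, -6.000, 2.000], [-2.000, -3.000, 0.000], [5.000, -4.000, 0.000]] (det J = 46.000).
Solving J·Δ = −F gives Δ = (-2.109, -0.261, 1.239).
Then the next iterate is (x, y, z)₁ = (0.391, 0.739, -1.761).

(0.391, 0.739, -1.761)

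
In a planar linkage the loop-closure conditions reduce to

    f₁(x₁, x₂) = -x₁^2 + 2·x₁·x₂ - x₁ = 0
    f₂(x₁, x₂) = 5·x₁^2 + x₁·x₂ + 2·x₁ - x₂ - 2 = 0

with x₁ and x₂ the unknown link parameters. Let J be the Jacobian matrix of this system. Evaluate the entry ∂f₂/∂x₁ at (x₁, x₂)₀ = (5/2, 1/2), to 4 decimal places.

∂f₂/∂x₁ = 10·x₁ + x₂ + 2.
At (5/2, 1/2) this is 27.5000.

27.5000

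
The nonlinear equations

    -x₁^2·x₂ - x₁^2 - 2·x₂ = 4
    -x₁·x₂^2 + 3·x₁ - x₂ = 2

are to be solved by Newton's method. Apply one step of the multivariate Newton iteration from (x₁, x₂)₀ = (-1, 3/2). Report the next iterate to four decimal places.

At (-1, 3/2): F = (-9.5000, -4.2500).
Jacobian J = [[-2·x₁·x₂ - 2·x₁, -x₁^2 - 2], [-x₂^2 + 3, -2·x₁·x₂ - 1]].
At the point, J = [[5.0000, -3.0000], [0.7500, 2.0000]] (det J = 12.2500).
Solving J·Δ = −F gives Δ = (2.5918, 1.1531).
Then the next iterate is (x₁, x₂)₁ = (1.5918, 2.6531).

(1.5918, 2.6531)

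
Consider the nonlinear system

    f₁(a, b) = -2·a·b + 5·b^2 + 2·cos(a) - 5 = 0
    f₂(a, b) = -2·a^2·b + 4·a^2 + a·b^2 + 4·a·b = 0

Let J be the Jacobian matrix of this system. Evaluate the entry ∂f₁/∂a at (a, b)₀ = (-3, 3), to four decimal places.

-5.7178

∂f₁/∂a = -2·b - 2·sin(a).
At (-3, 3) this is -5.7178.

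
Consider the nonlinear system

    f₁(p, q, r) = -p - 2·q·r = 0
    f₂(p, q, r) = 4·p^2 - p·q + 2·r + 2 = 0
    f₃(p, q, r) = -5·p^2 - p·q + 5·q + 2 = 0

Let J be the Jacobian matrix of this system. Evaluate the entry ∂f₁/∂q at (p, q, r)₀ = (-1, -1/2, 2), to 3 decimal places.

∂f₁/∂q = -2·r.
At (-1, -1/2, 2) this is -4.000.

-4.000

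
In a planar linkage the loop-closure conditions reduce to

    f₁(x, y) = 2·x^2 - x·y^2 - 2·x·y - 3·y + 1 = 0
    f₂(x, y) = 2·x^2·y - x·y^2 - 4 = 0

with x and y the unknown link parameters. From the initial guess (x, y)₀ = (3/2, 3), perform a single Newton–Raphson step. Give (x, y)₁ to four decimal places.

At (3/2, 3): F = (-26.0000, -4.0000).
Jacobian J = [[4·x - y^2 - 2·y, -2·x·y - 2·x - 3], [4·x·y - y^2, 2·x^2 - 2·x·y]].
At the point, J = [[-9.0000, -15.0000], [9.0000, -4.5000]] (det J = 175.5000).
Solving J·Δ = −F gives Δ = (-0.3248, -1.5385).
Then the next iterate is (x, y)₁ = (1.1752, 1.4615).

(1.1752, 1.4615)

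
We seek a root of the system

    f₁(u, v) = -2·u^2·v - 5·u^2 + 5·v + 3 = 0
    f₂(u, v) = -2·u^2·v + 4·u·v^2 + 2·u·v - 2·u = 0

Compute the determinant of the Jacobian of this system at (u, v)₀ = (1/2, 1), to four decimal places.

J = [[-4·u·v - 10·u, -2·u^2 + 5], [-4·u·v + 4·v^2 + 2·v - 2, -2·u^2 + 8·u·v + 2·u]].
At the point, J = [[-7.0000, 4.5000], [2.0000, 4.5000]].
det J = -40.5000.

-40.5000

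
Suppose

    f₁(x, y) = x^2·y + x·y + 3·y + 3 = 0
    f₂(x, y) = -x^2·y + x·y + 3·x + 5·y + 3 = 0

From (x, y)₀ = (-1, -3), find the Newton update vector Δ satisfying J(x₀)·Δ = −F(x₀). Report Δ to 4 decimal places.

(-0.3333, 2.3333)

At (-1, -3): F = (-6.0000, -9.0000).
Jacobian J = [[2·x·y + y, x^2 + x + 3], [-2·x·y + y + 3, -x^2 + x + 5]].
At the point, J = [[3.0000, 3.0000], [-6.0000, 3.0000]] (det J = 27.0000).
Solving J·Δ = −F gives Δ = (-0.3333, 2.3333).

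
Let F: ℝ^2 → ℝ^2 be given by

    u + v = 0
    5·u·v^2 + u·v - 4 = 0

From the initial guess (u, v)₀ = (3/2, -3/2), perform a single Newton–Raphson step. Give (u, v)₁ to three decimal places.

(1.154, -1.154)

At (3/2, -3/2): F = (0.000, 10.625).
Jacobian J = [[1, 1], [5·v^2 + v, 10·u·v + u]].
At the point, J = [[1.000, 1.000], [9.750, -21.000]] (det J = -30.750).
Solving J·Δ = −F gives Δ = (-0.346, 0.346).
Then the next iterate is (u, v)₁ = (1.154, -1.154).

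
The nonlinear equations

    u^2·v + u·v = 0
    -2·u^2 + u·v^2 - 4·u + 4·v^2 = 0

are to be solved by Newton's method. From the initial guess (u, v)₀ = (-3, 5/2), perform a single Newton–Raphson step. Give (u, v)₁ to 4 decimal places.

At (-3, 5/2): F = (15.0000, 0.2500).
Jacobian J = [[2·u·v + v, u^2 + u], [-4·u + v^2 - 4, 2·u·v + 8·v]].
At the point, J = [[-12.5000, 6.0000], [14.2500, 5.0000]] (det J = -148.0000).
Solving J·Δ = −F gives Δ = (0.4966, -1.4654).
Then the next iterate is (u, v)₁ = (-2.5034, 1.0346).

(-2.5034, 1.0346)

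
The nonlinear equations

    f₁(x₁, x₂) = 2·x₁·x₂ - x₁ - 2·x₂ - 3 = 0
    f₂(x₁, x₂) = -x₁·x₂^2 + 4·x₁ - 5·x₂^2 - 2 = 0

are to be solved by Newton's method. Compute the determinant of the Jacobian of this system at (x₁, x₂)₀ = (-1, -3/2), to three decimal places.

-41.000

J = [[2·x₂ - 1, 2·x₁ - 2], [-x₂^2 + 4, -2·x₁·x₂ - 10·x₂]].
At the point, J = [[-4.000, -4.000], [1.750, 12.000]].
det J = -41.000.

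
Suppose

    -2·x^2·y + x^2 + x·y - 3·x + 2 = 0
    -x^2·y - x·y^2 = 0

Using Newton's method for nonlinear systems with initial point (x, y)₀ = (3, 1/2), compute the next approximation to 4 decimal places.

At (3, 1/2): F = (-5.5000, -5.2500).
Jacobian J = [[-4·x·y + 2·x + y - 3, -2·x^2 + x], [-2·x·y - y^2, -x^2 - 2·x·y]].
At the point, J = [[-2.5000, -15.0000], [-3.2500, -12.0000]] (det J = -18.7500).
Solving J·Δ = −F gives Δ = (-0.6800, -0.2533).
Then the next iterate is (x, y)₁ = (2.3200, 0.2467).

(2.3200, 0.2467)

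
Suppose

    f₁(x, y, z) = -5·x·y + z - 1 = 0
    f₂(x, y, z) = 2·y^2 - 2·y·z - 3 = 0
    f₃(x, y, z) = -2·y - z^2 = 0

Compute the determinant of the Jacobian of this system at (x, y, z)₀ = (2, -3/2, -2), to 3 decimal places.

-15.000

J = [[-5·y, -5·x, 1], [0, 4·y - 2·z, -2·y], [0, -2, -2·z]].
At the point, J = [[7.500, -10.000, 1.000], [0.000, -2.000, 3.000], [0.000, -2.000, 4.000]].
det J = -15.000.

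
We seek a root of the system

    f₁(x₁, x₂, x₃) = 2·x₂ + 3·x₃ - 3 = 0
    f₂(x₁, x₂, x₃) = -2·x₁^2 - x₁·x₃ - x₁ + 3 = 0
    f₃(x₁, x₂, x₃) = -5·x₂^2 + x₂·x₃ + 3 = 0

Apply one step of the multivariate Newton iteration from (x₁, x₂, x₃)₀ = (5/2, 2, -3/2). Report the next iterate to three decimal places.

At (5/2, 2, -3/2): F = (-3.500, -8.250, -20.000).
Jacobian J = [[0, 2, 3], [-4·x₁ - x₃ - 1, 0, -x₁], [0, -10·x₂ + x₃, x₂]].
At the point, J = [[0.000, 2.000, 3.000], [-9.500, 0.000, -2.500], [0.000, -21.500, 2.000]] (det J = 650.750).
Solving J·Δ = −F gives Δ = (-1.311, -0.774, 1.682).
Then the next iterate is (x₁, x₂, x₃)₁ = (1.189, 1.226, 0.182).

(1.189, 1.226, 0.182)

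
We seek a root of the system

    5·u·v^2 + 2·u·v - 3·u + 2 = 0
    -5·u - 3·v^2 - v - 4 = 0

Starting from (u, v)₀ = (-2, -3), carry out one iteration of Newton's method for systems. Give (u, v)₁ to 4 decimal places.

(-1.7960, -1.8812)

At (-2, -3): F = (-70.0000, -18.0000).
Jacobian J = [[5·v^2 + 2·v - 3, 10·u·v + 2·u], [-5, -6·v - 1]].
At the point, J = [[36.0000, 56.0000], [-5.0000, 17.0000]] (det J = 892.0000).
Solving J·Δ = −F gives Δ = (0.2040, 1.1188).
Then the next iterate is (u, v)₁ = (-1.7960, -1.8812).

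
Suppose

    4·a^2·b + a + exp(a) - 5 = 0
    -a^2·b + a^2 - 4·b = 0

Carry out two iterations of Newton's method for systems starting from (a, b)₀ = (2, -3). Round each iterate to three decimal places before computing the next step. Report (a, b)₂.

At (2, -3): F = (-43.61094, 28.000).
Jacobian J = [[8·a·b + exp(a) + 1, 4·a^2], [-2·a·b + 2·a, -a^2 - 4]].
At the point, J = [[-39.61094, 16.000], [16.000, -8.000]] (det J = 60.88755).
Solving J·Δ = −F gives Δ = (1.628, 6.756).
Then the next iterate is (a, b)₁ = (3.628, 3.756).
Round to (3.628, 3.756) and repeat: F = (234.01712, -51.29953), J = [[147.65161, 52.64954], [-19.99754, -17.16238]].
Δ = (-0.888, -1.954), so (a, b)₂ = (2.740, 1.802).

(2.740, 1.802)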